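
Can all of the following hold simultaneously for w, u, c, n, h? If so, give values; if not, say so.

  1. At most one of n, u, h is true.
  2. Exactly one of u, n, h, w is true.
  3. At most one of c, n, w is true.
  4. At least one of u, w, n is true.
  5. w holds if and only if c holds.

w: False, u: False, c: False, n: True, h: False

  (1) {n, u, h}: 1 true — at most one ✓
  (2) {u, n, h, w}: 1 true — exactly one ✓
  (3) {c, n, w}: 1 true — at most one ✓
  (4) {u, w, n}: 1 true — at least one ✓
  (5) w=F, c=F — same ✓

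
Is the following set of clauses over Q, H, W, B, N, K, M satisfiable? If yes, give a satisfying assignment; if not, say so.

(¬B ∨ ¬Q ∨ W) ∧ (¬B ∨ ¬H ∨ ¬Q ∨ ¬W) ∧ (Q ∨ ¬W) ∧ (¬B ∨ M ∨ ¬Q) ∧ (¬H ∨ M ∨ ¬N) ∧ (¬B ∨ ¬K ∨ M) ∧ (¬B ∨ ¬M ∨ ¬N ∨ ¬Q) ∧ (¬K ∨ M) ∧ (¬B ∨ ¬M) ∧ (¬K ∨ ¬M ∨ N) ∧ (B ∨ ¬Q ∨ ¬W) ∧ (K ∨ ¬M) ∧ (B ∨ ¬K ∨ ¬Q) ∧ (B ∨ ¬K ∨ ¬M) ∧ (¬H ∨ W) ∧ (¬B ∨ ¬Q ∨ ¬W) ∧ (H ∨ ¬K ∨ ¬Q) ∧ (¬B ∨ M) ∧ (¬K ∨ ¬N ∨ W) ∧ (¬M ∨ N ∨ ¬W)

Q = False, H = False, W = False, B = False, N = False, K = False, M = False

Set Q = False.
  then (Q ∨ ¬W) forces W = False.
  then (¬H ∨ W) forces H = False.
Try B = True:
  (¬B ∨ ¬M) forces M = False.
  clause (¬B ∨ M) is falsified — backtrack.
So B = False.
Set N = False.
Try K = True:
  (¬K ∨ M) forces M = True.
  clause (¬K ∨ ¬M ∨ N) is falsified — backtrack.
So K = False.
  then (K ∨ ¬M) forces M = False.
All clauses satisfied.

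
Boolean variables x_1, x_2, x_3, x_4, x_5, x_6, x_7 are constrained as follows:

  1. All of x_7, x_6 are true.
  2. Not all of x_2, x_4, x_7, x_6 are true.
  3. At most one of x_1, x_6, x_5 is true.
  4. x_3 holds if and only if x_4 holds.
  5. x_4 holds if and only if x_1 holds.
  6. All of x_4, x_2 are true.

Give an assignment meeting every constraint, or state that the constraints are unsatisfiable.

Unsatisfiable — no assignment works.

Case x_2 = True:
  (1) forces x_7 = True.
  (1) forces x_6 = True.
  (2) with x_2=T, x_7=T, x_6=T forces x_4 = False.
  Constraint (6) is violated (x_4=F) — contradiction.
Case x_2 = False:
  Constraint (6) is violated (x_2=F) — contradiction.
Both cases fail — unsatisfiable.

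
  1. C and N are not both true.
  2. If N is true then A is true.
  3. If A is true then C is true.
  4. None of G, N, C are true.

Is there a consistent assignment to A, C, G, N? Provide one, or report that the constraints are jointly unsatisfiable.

A=F, C=F, G=F, N=F

  (1) C=F, N=F — not both ✓
  (2) N=F ⇒ A: vacuous ✓
  (3) A=F ⇒ C: vacuous ✓
  (4) {G, N, C}: 0 true — none ✓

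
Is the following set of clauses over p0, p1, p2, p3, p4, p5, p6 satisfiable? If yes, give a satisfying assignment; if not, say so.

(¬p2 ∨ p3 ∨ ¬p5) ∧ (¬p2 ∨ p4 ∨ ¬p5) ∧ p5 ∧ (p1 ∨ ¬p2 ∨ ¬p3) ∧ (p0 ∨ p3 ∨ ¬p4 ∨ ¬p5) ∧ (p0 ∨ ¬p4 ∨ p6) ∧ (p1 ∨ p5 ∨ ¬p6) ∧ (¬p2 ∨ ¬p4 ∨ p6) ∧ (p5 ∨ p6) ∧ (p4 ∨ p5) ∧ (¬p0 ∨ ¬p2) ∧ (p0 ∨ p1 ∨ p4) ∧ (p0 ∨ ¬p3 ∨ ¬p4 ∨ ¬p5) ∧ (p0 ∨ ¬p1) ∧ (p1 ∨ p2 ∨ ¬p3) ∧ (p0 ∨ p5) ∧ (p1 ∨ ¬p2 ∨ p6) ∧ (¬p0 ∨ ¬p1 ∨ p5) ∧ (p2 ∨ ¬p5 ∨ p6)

Unit clause (p5) forces p5 = True.
Try p0 = False:
  (p0 ∨ ¬p1) forces p1 = False.
  (p0 ∨ p1 ∨ p4) forces p4 = True.
  (p0 ∨ p3 ∨ ¬p4 ∨ ¬p5) forces p3 = True.
  clause (p0 ∨ ¬p3 ∨ ¬p4 ∨ ¬p5) is falsified — backtrack.
So p0 = True.
  then (¬p0 ∨ ¬p2) forces p2 = False.
  then (p2 ∨ ¬p5 ∨ p6) forces p6 = True.
Set p1 = True.
Set p3 = False.
Set p4 = False.
All clauses satisfied.

p0 = True; p1 = True; p2 = False; p3 = False; p4 = False; p5 = True; p6 = True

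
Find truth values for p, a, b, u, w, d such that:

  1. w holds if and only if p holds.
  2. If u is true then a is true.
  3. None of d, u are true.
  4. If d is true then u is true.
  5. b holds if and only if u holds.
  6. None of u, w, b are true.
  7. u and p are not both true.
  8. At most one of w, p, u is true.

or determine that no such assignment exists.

p = False; a = False; b = False; u = False; w = False; d = False

  (1) w=F, p=F — same ✓
  (2) u=F ⇒ a: vacuous ✓
  (3) {d, u}: 0 true — none ✓
  (4) d=F ⇒ u: vacuous ✓
  (5) b=F, u=F — same ✓
  (6) {u, w, b}: 0 true — none ✓
  (7) u=F, p=F — not both ✓
  (8) {w, p, u}: 0 true — at most one ✓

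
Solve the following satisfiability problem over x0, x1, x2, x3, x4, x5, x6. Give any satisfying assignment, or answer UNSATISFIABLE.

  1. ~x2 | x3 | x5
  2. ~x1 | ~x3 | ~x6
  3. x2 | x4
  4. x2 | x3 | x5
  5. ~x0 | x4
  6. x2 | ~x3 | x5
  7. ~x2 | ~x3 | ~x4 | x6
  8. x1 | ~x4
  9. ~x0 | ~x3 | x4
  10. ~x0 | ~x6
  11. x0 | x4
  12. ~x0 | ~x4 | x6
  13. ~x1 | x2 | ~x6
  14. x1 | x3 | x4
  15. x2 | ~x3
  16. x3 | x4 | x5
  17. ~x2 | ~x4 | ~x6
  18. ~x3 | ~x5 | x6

x0 = False, x1 = True, x2 = False, x3 = False, x4 = True, x5 = True, x6 = False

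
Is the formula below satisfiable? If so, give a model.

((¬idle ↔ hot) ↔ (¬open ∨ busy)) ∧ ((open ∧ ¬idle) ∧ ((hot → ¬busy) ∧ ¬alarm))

busy=F, open=T, hot=F, idle=F, alarm=F

  (¬idle ↔ hot) ↔ (¬open ∨ busy) = True
    ¬idle ↔ hot = False
      ¬idle = True
    ¬open ∨ busy = False
      ¬open = False
  (open ∧ ¬idle) ∧ ((hot → ¬busy) ∧ ¬alarm) = True
    open ∧ ¬idle = True
      ¬idle = True
    (hot → ¬busy) ∧ ¬alarm = True
      hot → ¬busy = True
        ¬busy = True
      ¬alarm = True
Both conjuncts True, so the formula holds.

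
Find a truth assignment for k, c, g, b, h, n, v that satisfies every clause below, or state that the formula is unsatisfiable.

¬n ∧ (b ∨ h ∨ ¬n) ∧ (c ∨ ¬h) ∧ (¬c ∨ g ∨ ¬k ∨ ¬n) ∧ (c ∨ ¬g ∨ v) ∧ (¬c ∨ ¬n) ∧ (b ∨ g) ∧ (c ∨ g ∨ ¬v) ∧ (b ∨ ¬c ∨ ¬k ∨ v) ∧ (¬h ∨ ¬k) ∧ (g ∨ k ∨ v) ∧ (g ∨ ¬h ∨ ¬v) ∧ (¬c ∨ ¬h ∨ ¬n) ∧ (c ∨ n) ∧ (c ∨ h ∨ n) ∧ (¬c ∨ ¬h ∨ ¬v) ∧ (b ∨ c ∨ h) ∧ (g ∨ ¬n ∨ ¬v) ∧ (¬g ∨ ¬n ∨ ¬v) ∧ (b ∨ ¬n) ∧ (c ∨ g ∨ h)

k: True; c: True; g: True; b: True; h: False; n: False; v: True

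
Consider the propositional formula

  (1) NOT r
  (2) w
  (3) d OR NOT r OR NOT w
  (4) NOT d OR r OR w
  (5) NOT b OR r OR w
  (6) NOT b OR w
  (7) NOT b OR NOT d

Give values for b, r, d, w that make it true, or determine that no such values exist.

Unit clause (NOT r) forces r = False.
Unit clause (w) forces w = True.
Set b = False.
Set d = True.
Check each clause:
  (NOT r): NOT r holds.
  (w): w holds.
  (d OR NOT r OR NOT w): d holds.
  (NOT d OR r OR w): w holds.
  (NOT b OR r OR w): NOT b holds.
  (NOT b OR w): NOT b holds.
  (NOT b OR NOT d): NOT b holds.
All clauses satisfied.

b = False, r = False, d = True, w = True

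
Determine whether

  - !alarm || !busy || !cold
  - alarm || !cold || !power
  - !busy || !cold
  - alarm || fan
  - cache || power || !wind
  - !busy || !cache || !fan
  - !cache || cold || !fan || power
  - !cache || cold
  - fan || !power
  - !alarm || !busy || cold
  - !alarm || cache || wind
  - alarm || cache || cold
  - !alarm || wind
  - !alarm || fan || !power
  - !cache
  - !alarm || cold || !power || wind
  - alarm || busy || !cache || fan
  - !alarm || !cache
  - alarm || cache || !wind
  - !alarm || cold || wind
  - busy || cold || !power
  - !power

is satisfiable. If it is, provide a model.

Unit clause (!cache) forces cache = False.
Unit clause (!power) forces power = False.
In (cache || power || !wind) only !wind is left, so wind = False.
In (!alarm || cache || wind) only !alarm is left, so alarm = False.
In (alarm || cache || cold) only cold is left, so cold = True.
In (!busy || !cold) only !busy is left, so busy = False.
In (alarm || fan) only fan is left, so fan = True.
All clauses satisfied.

fan: True; wind: False; busy: False; cold: True; alarm: False; power: False; cache: False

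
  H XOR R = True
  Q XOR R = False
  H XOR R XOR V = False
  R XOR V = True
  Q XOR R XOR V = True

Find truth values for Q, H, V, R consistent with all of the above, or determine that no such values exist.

Q = False, H = True, V = True, R = False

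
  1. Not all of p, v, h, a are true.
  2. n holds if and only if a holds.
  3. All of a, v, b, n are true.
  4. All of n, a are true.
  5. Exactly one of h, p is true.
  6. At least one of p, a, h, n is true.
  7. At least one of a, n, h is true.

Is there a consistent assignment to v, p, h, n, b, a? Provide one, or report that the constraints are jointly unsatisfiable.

v = True, p = True, h = False, n = True, b = True, a = True

  (1) {p, v, h, a}: 3/4 true — not all ✓
  (2) n=T, a=T — same ✓
  (3) {a, v, b, n}: all 4 true ✓
  (4) {n, a}: all 2 true ✓
  (5) {h, p}: 1 true — exactly one ✓
  (6) {p, a, h, n}: 3 true — at least one ✓
  (7) {a, n, h}: 2 true — at least one ✓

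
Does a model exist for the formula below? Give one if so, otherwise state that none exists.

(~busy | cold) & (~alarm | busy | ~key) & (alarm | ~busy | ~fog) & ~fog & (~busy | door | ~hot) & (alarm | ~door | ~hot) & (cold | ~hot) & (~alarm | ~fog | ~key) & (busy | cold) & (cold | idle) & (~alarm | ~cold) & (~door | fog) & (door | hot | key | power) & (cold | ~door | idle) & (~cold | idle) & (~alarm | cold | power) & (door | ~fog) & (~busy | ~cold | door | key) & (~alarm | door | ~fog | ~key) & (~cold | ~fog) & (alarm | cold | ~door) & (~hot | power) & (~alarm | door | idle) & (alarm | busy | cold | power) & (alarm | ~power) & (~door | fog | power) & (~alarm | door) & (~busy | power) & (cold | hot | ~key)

Unit clause (~fog) forces fog = False.
In (~door | fog) only ~door is left, so door = False.
In (~alarm | door) only ~alarm is left, so alarm = False.
In (alarm | ~power) only ~power is left, so power = False.
In (~busy | power) only ~busy is left, so busy = False.
In (busy | cold) only cold is left, so cold = True.
In (~cold | idle) only idle is left, so idle = True.
In (~hot | power) only ~hot is left, so hot = False.
In (door | hot | key | power) only key is left, so key = True.
All clauses satisfied.

door = False, fog = False, hot = False, busy = False, key = True, power = False, cold = True, alarm = False, idle = True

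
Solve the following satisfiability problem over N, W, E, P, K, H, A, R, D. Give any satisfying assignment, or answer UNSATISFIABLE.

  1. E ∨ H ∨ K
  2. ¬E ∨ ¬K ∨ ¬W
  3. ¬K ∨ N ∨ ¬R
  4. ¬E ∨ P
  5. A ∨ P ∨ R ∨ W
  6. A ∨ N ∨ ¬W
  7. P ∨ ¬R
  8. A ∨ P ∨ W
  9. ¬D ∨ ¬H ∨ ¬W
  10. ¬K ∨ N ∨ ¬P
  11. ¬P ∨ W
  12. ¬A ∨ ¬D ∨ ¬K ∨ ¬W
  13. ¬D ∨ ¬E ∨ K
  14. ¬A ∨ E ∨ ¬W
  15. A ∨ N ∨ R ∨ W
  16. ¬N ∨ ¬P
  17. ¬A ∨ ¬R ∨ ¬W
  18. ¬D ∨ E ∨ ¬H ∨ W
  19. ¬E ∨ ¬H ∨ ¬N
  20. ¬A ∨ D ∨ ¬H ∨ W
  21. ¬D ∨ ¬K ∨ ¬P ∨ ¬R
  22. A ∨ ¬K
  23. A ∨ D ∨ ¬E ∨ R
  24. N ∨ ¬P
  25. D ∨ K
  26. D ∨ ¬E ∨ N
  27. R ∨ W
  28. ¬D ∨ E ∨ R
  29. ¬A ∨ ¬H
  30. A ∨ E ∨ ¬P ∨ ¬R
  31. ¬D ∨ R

Case R = True:
  (P ∨ ¬R) forces P = True.
  (¬P ∨ W) forces W = True.
  (¬N ∨ ¬P) forces N = False.
  Clause (N ∨ ¬P) is falsified — contradiction.
Case R = False:
  (R ∨ W) forces W = True.
  (¬D ∨ R) forces D = False.
  (D ∨ K) forces K = True.
  (¬E ∨ ¬K ∨ ¬W) forces E = False.
  (¬A ∨ E ∨ ¬W) forces A = False.
  Clause (A ∨ ¬K) is falsified — contradiction.
Both cases fail, so the formula is unsatisfiable.

UNSATISFIABLE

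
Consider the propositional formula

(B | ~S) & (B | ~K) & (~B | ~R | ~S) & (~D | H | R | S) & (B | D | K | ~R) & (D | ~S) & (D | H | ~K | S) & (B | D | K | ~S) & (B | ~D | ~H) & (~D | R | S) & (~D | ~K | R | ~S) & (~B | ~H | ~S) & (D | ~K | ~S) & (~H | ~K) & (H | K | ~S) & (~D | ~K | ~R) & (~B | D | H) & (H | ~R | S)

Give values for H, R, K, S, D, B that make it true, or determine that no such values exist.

Set H = False.
Try R = True:
  (H | ~R | S) forces S = True.
  (B | ~S) forces B = True.
  clause (~B | ~R | ~S) is falsified — backtrack.
So R = False.
Try K = True:
  (B | ~K) forces B = True.
  (~B | D | H) forces D = True.
  (~D | H | R | S) forces S = True.
  clause (~D | ~K | R | ~S) is falsified — backtrack.
So K = False.
  then (H | K | ~S) forces S = False.
  then (~D | H | R | S) forces D = False.
  then (~B | D | H) forces B = False.
All clauses satisfied.

H=F; R=F; K=F; S=F; D=F; B=F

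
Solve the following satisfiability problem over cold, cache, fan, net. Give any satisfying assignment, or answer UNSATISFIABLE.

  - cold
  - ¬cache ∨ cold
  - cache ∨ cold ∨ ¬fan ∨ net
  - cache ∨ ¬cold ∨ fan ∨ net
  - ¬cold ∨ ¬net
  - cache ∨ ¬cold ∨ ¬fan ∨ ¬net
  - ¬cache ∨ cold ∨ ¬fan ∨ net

cold: True; cache: False; fan: True; net: False

Unit clause (cold) forces cold = True.
In (¬cold ∨ ¬net) only ¬net is left, so net = False.
Set cache = False.
  then (cache ∨ ¬cold ∨ fan ∨ net) forces fan = True.
Check each clause:
  (cold): cold holds.
  (¬cache ∨ cold): ¬cache holds.
  (cache ∨ cold ∨ ¬fan ∨ net): cold holds.
  (cache ∨ ¬cold ∨ fan ∨ net): fan holds.
  (¬cold ∨ ¬net): ¬net holds.
  (cache ∨ ¬cold ∨ ¬fan ∨ ¬net): ¬net holds.
  (¬cache ∨ cold ∨ ¬fan ∨ net): ¬cache holds.
All clauses satisfied.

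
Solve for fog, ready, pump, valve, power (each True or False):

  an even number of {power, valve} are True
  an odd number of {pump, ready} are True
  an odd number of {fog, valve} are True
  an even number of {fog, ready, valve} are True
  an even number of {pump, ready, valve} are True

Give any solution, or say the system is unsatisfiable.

fog=F; ready=T; pump=F; valve=T; power=T

{power, valve}: 2 true → even ✓
{pump, ready}: 1 true → odd ✓
{fog, valve}: 1 true → odd ✓
{fog, ready, valve}: 2 true → even ✓
{pump, ready, valve}: 2 true → even ✓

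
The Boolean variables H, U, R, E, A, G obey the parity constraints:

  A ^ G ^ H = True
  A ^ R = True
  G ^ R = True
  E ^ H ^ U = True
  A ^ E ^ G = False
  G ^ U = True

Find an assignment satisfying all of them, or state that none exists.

H: True; U: False; R: False; E: False; A: True; G: True

A ^ G ^ H = T ^ T ^ T = True ✓
A ^ R = T ^ F = True ✓
G ^ R = T ^ F = True ✓
E ^ H ^ U = F ^ T ^ F = True ✓
A ^ E ^ G = T ^ F ^ T = False ✓
G ^ U = T ^ F = True ✓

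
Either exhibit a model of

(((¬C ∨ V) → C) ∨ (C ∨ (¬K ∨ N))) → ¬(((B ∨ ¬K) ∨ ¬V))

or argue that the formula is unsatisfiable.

K = True, B = False, V = True, C = False, N = True

  (((¬C ∨ V) → C) ∨ (C ∨ (¬K ∨ N))) → ¬(((B ∨ ¬K) ∨ ¬V)) = True
    ((¬C ∨ V) → C) ∨ (C ∨ (¬K ∨ N)) = True
      (¬C ∨ V) → C = False
        ¬C ∨ V = True
          ¬C = True
      C ∨ (¬K ∨ N) = True
        ¬K ∨ N = True
          ¬K = False
    ¬(((B ∨ ¬K) ∨ ¬V)) = True
      (B ∨ ¬K) ∨ ¬V = False
        B ∨ ¬K = False
          ¬K = False
        ¬V = False
The formula evaluates to True.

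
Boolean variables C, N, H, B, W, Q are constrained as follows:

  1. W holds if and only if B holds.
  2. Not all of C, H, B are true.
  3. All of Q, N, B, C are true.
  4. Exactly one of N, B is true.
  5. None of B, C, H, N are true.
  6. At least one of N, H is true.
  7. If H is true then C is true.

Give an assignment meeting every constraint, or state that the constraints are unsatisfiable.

Unsatisfiable — no assignment works.

Case C = True:
  Constraint (5) is violated (C=T) — contradiction.
Case C = False:
  Constraint (3) is violated (C=F) — contradiction.
Both cases fail — unsatisfiable.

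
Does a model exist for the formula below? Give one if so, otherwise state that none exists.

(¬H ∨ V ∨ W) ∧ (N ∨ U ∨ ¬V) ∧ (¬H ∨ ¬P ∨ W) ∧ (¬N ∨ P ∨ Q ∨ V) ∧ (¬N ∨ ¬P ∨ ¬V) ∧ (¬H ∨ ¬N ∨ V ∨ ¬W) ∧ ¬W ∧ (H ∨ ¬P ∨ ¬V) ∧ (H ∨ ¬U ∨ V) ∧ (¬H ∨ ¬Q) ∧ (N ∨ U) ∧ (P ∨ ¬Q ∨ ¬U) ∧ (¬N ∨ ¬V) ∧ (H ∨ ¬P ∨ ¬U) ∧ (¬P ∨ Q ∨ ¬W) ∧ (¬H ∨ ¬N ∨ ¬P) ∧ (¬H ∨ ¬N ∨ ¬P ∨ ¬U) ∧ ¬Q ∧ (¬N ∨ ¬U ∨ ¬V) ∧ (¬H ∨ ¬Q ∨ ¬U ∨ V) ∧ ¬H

Unit clause (¬W) forces W = False.
Unit clause (¬Q) forces Q = False.
Unit clause (¬H) forces H = False.
Set N = False.
  then (N ∨ U) forces U = True.
  then (H ∨ ¬P ∨ ¬U) forces P = False.
  then (H ∨ ¬U ∨ V) forces V = True.
All clauses satisfied.

N = False, V = True, H = False, P = False, Q = False, W = False, U = True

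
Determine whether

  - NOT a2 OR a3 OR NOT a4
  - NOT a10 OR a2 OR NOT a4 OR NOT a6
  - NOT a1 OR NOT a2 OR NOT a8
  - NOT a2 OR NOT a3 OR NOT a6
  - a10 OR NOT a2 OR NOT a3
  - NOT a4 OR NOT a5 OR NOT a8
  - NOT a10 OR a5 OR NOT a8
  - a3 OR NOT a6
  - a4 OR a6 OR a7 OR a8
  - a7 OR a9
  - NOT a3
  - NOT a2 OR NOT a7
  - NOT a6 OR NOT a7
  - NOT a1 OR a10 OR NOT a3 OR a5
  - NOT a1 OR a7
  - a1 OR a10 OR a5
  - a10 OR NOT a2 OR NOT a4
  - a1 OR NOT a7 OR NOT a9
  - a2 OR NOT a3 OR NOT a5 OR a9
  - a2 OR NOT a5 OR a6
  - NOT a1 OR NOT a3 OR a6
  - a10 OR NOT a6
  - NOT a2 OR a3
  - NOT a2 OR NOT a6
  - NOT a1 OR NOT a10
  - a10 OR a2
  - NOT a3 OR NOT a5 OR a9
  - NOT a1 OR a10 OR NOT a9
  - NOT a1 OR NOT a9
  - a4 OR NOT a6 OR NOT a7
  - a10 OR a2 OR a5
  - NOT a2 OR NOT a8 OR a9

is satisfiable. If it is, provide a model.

Unit clause (NOT a3) forces a3 = False.
In (NOT a2 OR a3) only NOT a2 is left, so a2 = False.
In (a10 OR a2) only a10 is left, so a10 = True.
In (a3 OR NOT a6) only NOT a6 is left, so a6 = False.
In (a2 OR NOT a5 OR a6) only NOT a5 is left, so a5 = False.
In (NOT a1 OR NOT a10) only NOT a1 is left, so a1 = False.
In (NOT a10 OR a5 OR NOT a8) only NOT a8 is left, so a8 = False.
Set a4 = True.
Set a7 = True.
  then (a1 OR NOT a7 OR NOT a9) forces a9 = False.
All clauses satisfied.

a1=F, a2=F, a3=F, a4=T, a5=F, a6=F, a7=T, a8=F, a9=F, a10=T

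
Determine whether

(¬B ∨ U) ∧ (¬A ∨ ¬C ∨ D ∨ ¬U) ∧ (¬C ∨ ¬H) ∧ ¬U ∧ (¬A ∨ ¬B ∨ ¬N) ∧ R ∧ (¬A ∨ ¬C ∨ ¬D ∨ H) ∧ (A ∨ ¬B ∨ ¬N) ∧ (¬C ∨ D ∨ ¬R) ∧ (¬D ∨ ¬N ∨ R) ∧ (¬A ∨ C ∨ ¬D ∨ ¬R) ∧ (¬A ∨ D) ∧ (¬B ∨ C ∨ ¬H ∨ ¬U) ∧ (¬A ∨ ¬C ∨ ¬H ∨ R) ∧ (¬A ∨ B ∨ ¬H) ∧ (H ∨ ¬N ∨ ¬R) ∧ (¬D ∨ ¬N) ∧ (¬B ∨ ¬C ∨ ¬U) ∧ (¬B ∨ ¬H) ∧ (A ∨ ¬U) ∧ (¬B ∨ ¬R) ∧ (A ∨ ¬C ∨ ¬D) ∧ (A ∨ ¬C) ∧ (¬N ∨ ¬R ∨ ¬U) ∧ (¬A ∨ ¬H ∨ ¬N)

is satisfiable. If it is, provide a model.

A: False; H: True; C: False; R: True; N: True; B: False; U: False; D: False

Unit clause (¬U) forces U = False.
Unit clause (R) forces R = True.
In (¬B ∨ ¬R) only ¬B is left, so B = False.
Try A = True:
  (¬A ∨ D) forces D = True.
  (¬A ∨ C ∨ ¬D ∨ ¬R) forces C = True.
  (¬C ∨ ¬H) forces H = False.
  clause (¬A ∨ ¬C ∨ ¬D ∨ H) is falsified — backtrack.
So A = False.
  then (A ∨ ¬C) forces C = False.
Set H = True.
Set N = True.
  then (¬D ∨ ¬N) forces D = False.
All clauses satisfied.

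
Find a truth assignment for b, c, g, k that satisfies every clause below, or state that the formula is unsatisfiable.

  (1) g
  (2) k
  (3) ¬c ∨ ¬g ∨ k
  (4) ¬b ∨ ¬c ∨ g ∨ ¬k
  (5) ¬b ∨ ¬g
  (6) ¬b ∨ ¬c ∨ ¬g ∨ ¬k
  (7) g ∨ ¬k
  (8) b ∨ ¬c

Unit clause (g) forces g = True.
Unit clause (k) forces k = True.
In (¬b ∨ ¬g) only ¬b is left, so b = False.
In (b ∨ ¬c) only ¬c is left, so c = False.
Check each clause:
  (g): g holds.
  (k): k holds.
  (¬c ∨ ¬g ∨ k): ¬c holds.
  (¬b ∨ ¬c ∨ g ∨ ¬k): ¬b holds.
  (¬b ∨ ¬g): ¬b holds.
  (¬b ∨ ¬c ∨ ¬g ∨ ¬k): ¬b holds.
  (g ∨ ¬k): g holds.
  (b ∨ ¬c): ¬c holds.
All clauses satisfied.

b = False, c = False, g = True, k = True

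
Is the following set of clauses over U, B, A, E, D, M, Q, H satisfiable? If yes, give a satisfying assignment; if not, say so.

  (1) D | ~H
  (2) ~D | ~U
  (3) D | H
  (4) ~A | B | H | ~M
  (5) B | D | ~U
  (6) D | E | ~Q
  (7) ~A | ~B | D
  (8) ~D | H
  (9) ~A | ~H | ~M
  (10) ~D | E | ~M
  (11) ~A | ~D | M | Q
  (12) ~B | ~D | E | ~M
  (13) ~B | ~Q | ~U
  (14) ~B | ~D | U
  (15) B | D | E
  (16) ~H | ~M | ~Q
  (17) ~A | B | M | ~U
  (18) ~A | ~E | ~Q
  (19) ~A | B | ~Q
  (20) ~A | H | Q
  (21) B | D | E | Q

Try U = True:
  (~D | ~U) forces D = False.
  (D | ~H) forces H = False.
  clause (D | H) is falsified — backtrack.
So U = False.
Set B = False.
Set A = False.
Set E = False.
  then (B | D | E) forces D = True.
  then (~D | H) forces H = True.
  then (~D | E | ~M) forces M = False.
Set Q = False.
All clauses satisfied.

U=F, B=F, A=F, E=F, D=T, M=F, Q=F, H=T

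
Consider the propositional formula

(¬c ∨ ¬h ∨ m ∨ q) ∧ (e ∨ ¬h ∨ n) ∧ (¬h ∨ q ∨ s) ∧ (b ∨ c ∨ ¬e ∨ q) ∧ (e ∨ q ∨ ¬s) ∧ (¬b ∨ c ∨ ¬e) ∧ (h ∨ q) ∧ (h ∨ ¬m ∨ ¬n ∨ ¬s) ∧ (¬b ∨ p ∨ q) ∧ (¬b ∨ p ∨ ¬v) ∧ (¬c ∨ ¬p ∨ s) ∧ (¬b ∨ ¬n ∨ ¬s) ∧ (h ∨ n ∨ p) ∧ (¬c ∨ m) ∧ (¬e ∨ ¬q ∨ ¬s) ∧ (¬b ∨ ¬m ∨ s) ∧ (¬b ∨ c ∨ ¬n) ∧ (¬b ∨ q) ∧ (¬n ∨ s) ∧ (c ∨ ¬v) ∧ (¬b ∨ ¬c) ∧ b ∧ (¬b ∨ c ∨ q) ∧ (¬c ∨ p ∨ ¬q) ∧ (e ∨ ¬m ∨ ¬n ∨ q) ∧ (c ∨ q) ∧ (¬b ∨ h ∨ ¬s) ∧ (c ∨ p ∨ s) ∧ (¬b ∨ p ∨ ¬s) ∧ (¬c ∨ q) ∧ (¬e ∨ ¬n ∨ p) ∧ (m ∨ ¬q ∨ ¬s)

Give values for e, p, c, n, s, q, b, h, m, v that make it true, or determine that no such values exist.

e = False, p = True, c = False, n = False, s = False, q = True, b = True, h = False, m = False, v = False

Unit clause (b) forces b = True.
In (¬b ∨ q) only q is left, so q = True.
In (¬b ∨ ¬c) only ¬c is left, so c = False.
In (¬b ∨ c ∨ ¬e) only ¬e is left, so e = False.
In (¬b ∨ c ∨ ¬n) only ¬n is left, so n = False.
In (c ∨ ¬v) only ¬v is left, so v = False.
In (e ∨ ¬h ∨ n) only ¬h is left, so h = False.
In (h ∨ n ∨ p) only p is left, so p = True.
In (¬b ∨ h ∨ ¬s) only ¬s is left, so s = False.
In (¬b ∨ ¬m ∨ s) only ¬m is left, so m = False.
All clauses satisfied.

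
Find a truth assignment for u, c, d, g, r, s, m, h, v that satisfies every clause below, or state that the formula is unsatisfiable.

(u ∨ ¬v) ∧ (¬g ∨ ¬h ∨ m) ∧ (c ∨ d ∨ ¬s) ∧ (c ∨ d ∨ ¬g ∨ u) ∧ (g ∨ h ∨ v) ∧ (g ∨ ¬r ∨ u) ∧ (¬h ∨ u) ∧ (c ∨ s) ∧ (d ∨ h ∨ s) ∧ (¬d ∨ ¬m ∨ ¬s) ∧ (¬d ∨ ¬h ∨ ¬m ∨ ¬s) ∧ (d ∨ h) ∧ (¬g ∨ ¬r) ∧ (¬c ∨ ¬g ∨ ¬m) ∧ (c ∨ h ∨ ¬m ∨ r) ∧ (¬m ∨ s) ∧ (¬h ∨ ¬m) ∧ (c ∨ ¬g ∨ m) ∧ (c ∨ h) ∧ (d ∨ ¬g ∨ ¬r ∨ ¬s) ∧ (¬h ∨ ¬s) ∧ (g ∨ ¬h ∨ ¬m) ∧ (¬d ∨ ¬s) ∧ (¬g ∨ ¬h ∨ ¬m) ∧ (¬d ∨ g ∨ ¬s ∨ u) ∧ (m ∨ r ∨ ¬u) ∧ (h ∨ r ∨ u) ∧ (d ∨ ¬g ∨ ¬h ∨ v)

u: True; c: True; d: True; g: False; r: True; s: False; m: False; h: True; v: True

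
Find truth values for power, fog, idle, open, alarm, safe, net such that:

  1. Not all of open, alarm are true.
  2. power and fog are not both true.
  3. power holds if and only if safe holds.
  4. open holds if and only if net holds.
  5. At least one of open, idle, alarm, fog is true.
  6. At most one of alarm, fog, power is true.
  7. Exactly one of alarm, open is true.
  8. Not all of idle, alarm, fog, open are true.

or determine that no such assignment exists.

power = False; fog = True; idle = True; open = True; alarm = False; safe = False; net = True

  (1) {open, alarm}: 1/2 true — not all ✓
  (2) power=F, fog=T — not both ✓
  (3) power=F, safe=F — same ✓
  (4) open=T, net=T — same ✓
  (5) {open, idle, alarm, fog}: 3 true — at least one ✓
  (6) {alarm, fog, power}: 1 true — at most one ✓
  (7) {alarm, open}: 1 true — exactly one ✓
  (8) {idle, alarm, fog, open}: 3/4 true — not all ✓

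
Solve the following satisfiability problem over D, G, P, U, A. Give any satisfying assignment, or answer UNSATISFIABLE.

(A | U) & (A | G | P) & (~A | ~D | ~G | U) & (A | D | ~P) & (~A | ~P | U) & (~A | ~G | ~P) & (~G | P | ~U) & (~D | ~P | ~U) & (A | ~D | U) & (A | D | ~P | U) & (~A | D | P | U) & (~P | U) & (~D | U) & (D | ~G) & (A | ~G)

Set D = False.
  then (D | ~G) forces G = False.
Set P = True.
  then (A | D | ~P) forces A = True.
  then (~A | ~P | U) forces U = True.
All clauses satisfied.

D: False, G: False, P: True, U: True, A: True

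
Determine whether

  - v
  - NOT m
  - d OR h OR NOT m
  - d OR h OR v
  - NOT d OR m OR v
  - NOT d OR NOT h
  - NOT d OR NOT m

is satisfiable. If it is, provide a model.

Unit clause (v) forces v = True.
Unit clause (NOT m) forces m = False.
Set h = True.
  then (NOT d OR NOT h) forces d = False.
Check each clause:
  (v): v holds.
  (NOT m): NOT m holds.
  (d OR h OR NOT m): h holds.
  (d OR h OR v): h holds.
  (NOT d OR m OR v): NOT d holds.
  (NOT d OR NOT h): NOT d holds.
  (NOT d OR NOT m): NOT d holds.
All clauses satisfied.

h=T, m=F, v=T, d=F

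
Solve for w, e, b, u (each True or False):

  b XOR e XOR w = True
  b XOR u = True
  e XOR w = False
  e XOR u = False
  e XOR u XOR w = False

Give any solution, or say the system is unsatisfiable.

w: False; e: False; b: True; u: False

b XOR e XOR w = T XOR F XOR F = True ✓
b XOR u = T XOR F = True ✓
e XOR w = F XOR F = False ✓
e XOR u = F XOR F = False ✓
e XOR u XOR w = F XOR F XOR F = False ✓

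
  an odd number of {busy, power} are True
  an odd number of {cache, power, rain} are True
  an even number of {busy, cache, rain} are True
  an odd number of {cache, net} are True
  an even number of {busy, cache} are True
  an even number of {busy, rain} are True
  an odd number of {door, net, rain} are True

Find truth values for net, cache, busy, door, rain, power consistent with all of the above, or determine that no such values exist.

net: True, cache: False, busy: False, door: False, rain: False, power: True

{busy, power}: 1 true → odd ✓
{cache, power, rain}: 1 true → odd ✓
{busy, cache, rain}: 0 true → even ✓
{cache, net}: 1 true → odd ✓
{busy, cache}: 0 true → even ✓
{busy, rain}: 0 true → even ✓
{door, net, rain}: 1 true → odd ✓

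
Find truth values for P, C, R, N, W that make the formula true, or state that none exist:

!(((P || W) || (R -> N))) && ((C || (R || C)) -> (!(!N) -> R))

P=F, C=F, R=T, N=F, W=F

  !(((P || W) || (R -> N))) = True
    (P || W) || (R -> N) = False
      P || W = False
      R -> N = False
  (C || (R || C)) -> (!(!N) -> R) = True
    C || (R || C) = True
      R || C = True
    !(!N) -> R = True
      !(!N) = False
        !N = True
Both conjuncts True, so the formula holds.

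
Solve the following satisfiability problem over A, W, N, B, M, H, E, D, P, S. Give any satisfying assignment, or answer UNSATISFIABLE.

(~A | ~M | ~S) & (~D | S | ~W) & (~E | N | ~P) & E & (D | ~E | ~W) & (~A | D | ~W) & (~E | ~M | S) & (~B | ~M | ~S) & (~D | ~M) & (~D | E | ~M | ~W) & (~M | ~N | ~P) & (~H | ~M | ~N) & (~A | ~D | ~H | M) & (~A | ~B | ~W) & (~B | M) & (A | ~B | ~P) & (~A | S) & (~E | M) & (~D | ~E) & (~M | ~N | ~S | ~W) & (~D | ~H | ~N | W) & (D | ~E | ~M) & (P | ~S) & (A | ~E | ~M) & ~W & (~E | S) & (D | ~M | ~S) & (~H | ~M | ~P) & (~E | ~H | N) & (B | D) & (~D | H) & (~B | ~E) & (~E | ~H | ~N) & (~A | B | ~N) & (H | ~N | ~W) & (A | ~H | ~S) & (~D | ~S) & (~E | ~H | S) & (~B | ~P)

Unsatisfiable — no assignment works.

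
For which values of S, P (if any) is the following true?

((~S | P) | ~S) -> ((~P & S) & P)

S = True, P = False

  ((~S | P) | ~S) -> ((~P & S) & P) = True
    (~S | P) | ~S = False
      ~S | P = False
        ~S = False
      ~S = False
    (~P & S) & P = False
      ~P & S = True
        ~P = True
The formula evaluates to True.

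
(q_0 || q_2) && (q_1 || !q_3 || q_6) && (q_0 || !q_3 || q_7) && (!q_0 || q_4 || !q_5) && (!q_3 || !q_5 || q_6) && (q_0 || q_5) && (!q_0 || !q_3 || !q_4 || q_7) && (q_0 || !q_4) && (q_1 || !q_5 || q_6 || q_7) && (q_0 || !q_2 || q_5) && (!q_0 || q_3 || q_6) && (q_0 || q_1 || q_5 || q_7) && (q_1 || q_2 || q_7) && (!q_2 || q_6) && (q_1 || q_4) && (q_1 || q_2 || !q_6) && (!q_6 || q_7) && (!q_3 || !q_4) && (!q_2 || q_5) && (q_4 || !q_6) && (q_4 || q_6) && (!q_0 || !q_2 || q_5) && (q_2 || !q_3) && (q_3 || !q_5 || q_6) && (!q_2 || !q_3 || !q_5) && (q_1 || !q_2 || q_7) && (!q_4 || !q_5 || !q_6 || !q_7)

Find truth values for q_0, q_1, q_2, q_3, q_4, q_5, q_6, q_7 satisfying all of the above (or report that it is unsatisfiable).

Try q_0 = False:
  (q_0 || q_2) forces q_2 = True.
  (q_0 || q_5) forces q_5 = True.
  (q_0 || !q_4) forces q_4 = False.
  (!q_2 || q_6) forces q_6 = True.
  clause (q_4 || !q_6) is falsified — backtrack.
So q_0 = True.
Set q_1 = True.
Set q_2 = False.
  then (q_2 || !q_3) forces q_3 = False.
  then (!q_0 || q_3 || q_6) forces q_6 = True.
  then (!q_6 || q_7) forces q_7 = True.
  then (q_4 || !q_6) forces q_4 = True.
  then (!q_4 || !q_5 || !q_6 || !q_7) forces q_5 = False.
All clauses satisfied.

q_0 = True, q_1 = True, q_2 = False, q_3 = False, q_4 = True, q_5 = False, q_6 = True, q_7 = True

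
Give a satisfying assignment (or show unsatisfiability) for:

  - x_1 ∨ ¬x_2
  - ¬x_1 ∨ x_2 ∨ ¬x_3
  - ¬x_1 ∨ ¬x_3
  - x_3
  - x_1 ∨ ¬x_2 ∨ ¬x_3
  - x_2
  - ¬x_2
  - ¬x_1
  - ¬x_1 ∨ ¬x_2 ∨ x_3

The formula is unsatisfiable.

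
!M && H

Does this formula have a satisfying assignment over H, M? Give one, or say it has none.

H = True; M = False

  !M = True
Both conjuncts True, so the formula holds.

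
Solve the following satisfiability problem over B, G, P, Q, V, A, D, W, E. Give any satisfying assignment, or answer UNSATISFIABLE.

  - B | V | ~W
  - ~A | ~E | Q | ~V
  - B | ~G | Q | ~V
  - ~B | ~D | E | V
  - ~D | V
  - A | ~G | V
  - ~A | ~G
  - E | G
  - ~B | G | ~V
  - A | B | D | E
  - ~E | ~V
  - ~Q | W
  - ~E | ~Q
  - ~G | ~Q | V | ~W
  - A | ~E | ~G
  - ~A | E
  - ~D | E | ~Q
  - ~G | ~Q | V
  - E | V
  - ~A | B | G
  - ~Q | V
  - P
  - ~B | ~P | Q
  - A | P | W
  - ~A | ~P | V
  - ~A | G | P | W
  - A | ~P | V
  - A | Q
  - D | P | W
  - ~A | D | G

Unit clause (P) forces P = True.
Set B = True.
  then (~B | ~P | Q) forces Q = True.
  then (~Q | W) forces W = True.
  then (~E | ~Q) forces E = False.
  then (~A | E) forces A = False.
  then (~D | E | ~Q) forces D = False.
  then (E | V) forces V = True.
  then (E | G) forces G = True.
All clauses satisfied.

B = True; G = True; P = True; Q = True; V = True; A = False; D = False; W = True; E = False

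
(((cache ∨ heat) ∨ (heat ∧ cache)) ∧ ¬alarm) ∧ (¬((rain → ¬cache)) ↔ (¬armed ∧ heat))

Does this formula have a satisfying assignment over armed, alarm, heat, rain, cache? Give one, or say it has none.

armed = True, alarm = False, heat = True, rain = True, cache = False

  ((cache ∨ heat) ∨ (heat ∧ cache)) ∧ ¬alarm = True
    (cache ∨ heat) ∨ (heat ∧ cache) = True
      cache ∨ heat = True
      heat ∧ cache = False
    ¬alarm = True
  ¬((rain → ¬cache)) ↔ (¬armed ∧ heat) = True
    ¬((rain → ¬cache)) = False
      rain → ¬cache = True
        ¬cache = True
    ¬armed ∧ heat = False
      ¬armed = False
Both conjuncts True, so the formula holds.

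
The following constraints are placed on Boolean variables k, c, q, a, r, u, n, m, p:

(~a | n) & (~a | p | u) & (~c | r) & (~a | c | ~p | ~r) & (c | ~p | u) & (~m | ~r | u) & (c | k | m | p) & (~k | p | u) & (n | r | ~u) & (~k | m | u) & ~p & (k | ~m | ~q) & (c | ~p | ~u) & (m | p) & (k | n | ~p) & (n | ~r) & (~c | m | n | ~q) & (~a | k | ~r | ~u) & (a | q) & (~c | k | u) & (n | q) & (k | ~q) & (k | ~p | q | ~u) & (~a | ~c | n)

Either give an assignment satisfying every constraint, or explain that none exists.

k = True, c = False, q = False, a = True, r = True, u = True, n = True, m = True, p = False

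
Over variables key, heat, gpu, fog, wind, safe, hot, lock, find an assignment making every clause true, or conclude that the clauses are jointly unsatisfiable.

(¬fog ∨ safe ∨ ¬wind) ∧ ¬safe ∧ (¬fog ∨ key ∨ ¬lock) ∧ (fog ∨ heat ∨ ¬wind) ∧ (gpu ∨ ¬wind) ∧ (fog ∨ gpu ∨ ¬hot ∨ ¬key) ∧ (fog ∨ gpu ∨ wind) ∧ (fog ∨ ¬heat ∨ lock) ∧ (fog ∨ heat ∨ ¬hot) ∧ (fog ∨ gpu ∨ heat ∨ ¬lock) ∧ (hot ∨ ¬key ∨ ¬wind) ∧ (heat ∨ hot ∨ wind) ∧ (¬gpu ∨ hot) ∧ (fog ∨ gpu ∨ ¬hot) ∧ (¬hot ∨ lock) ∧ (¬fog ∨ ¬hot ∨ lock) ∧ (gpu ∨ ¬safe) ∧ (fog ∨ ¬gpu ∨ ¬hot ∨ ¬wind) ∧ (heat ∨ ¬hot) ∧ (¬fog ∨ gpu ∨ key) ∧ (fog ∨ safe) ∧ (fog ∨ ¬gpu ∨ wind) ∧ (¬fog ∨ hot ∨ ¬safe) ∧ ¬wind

key = True, heat = True, gpu = False, fog = True, wind = False, safe = False, hot = False, lock = False

Unit clause (¬safe) forces safe = False.
In (fog ∨ safe) only fog is left, so fog = True.
Unit clause (¬wind) forces wind = False.
Try key = False:
  (¬fog ∨ key ∨ ¬lock) forces lock = False.
  (¬hot ∨ lock) forces hot = False.
  (heat ∨ hot ∨ wind) forces heat = True.
  (¬gpu ∨ hot) forces gpu = False.
  clause (¬fog ∨ gpu ∨ key) is falsified — backtrack.
So key = True.
Try heat = False:
  (heat ∨ hot ∨ wind) forces hot = True.
  clause (heat ∨ ¬hot) is falsified — backtrack.
So heat = True.
Set gpu = False.
Set hot = False.
Set lock = False.
All clauses satisfied.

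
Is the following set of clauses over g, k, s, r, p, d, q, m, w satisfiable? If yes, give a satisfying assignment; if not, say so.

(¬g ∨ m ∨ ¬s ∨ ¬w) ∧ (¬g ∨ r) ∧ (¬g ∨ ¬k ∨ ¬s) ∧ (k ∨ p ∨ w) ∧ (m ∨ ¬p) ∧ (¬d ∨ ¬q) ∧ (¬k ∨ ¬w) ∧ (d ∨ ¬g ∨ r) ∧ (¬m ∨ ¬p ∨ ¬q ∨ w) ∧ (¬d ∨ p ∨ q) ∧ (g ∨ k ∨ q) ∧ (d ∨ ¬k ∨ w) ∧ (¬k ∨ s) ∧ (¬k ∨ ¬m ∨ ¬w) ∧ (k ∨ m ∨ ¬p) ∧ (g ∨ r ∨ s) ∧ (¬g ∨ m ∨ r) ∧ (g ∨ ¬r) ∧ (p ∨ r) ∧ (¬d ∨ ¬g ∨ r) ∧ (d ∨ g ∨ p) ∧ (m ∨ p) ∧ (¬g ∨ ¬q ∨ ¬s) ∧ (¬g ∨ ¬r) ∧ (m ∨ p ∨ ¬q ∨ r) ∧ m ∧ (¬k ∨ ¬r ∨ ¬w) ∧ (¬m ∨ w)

g=F, k=F, s=T, r=F, p=T, d=F, q=T, m=T, w=T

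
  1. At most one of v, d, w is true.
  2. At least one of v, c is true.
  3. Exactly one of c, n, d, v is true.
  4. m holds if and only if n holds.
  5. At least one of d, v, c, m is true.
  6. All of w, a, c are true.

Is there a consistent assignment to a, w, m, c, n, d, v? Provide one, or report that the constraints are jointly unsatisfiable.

a: True, w: True, m: False, c: True, n: False, d: False, v: False

  (1) {v, d, w}: 1 true — at most one ✓
  (2) {v, c}: 1 true — at least one ✓
  (3) {c, n, d, v}: 1 true — exactly one ✓
  (4) m=F, n=F — same ✓
  (5) {d, v, c, m}: 1 true — at least one ✓
  (6) {w, a, c}: all 3 true ✓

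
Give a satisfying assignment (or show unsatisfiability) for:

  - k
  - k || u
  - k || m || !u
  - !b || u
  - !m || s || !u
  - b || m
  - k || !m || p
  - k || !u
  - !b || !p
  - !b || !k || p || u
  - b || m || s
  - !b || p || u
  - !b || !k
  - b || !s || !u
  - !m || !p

s=T; u=F; p=F; b=F; k=T; m=T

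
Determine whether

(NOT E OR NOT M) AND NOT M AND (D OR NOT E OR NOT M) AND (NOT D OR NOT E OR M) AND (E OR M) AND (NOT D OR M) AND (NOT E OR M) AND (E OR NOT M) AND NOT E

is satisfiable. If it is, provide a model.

The formula is unsatisfiable.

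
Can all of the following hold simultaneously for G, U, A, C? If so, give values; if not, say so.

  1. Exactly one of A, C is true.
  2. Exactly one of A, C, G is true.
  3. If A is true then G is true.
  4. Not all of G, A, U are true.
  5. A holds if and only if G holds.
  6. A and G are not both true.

G = False, U = True, A = False, C = True

  (1) {A, C}: 1 true — exactly one ✓
  (2) {A, C, G}: 1 true — exactly one ✓
  (3) A=F ⇒ G: vacuous ✓
  (4) {G, A, U}: 1/3 true — not all ✓
  (5) A=F, G=F — same ✓
  (6) A=F, G=F — not both ✓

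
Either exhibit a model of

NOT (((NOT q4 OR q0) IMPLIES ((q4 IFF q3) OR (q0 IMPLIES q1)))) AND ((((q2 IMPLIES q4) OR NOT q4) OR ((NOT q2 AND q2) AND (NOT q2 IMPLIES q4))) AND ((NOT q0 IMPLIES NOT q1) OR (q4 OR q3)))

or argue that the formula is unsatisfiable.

q0 = True; q1 = False; q2 = True; q3 = True; q4 = False

  NOT (((NOT q4 OR q0) IMPLIES ((q4 IFF q3) OR (q0 IMPLIES q1)))) = True
    (NOT q4 OR q0) IMPLIES ((q4 IFF q3) OR (q0 IMPLIES q1)) = False
      NOT q4 OR q0 = True
        NOT q4 = True
      (q4 IFF q3) OR (q0 IMPLIES q1) = False
        q4 IFF q3 = False
        q0 IMPLIES q1 = False
  (((q2 IMPLIES q4) OR NOT q4) OR ((NOT q2 AND q2) AND (NOT q2 IMPLIES q4))) AND ((NOT q0 IMPLIES NOT q1) OR (q4 OR q3)) = True
    ((q2 IMPLIES q4) OR NOT q4) OR ((NOT q2 AND q2) AND (NOT q2 IMPLIES q4)) = True
      (q2 IMPLIES q4) OR NOT q4 = True
        q2 IMPLIES q4 = False
        NOT q4 = True
      (NOT q2 AND q2) AND (NOT q2 IMPLIES q4) = False
        NOT q2 AND q2 = False
          NOT q2 = False
        NOT q2 IMPLIES q4 = True
          NOT q2 = False
    (NOT q0 IMPLIES NOT q1) OR (q4 OR q3) = True
      NOT q0 IMPLIES NOT q1 = True
        NOT q0 = False
        NOT q1 = True
      q4 OR q3 = True
Both conjuncts True, so the formula holds.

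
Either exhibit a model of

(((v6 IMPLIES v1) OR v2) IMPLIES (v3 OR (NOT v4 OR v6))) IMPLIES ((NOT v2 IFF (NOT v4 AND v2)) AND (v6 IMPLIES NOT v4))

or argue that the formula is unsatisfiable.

v1: False, v2: True, v3: False, v4: True, v6: False

  (((v6 IMPLIES v1) OR v2) IMPLIES (v3 OR (NOT v4 OR v6))) IMPLIES ((NOT v2 IFF (NOT v4 AND v2)) AND (v6 IMPLIES NOT v4)) = True
    ((v6 IMPLIES v1) OR v2) IMPLIES (v3 OR (NOT v4 OR v6)) = False
      (v6 IMPLIES v1) OR v2 = True
        v6 IMPLIES v1 = True
      v3 OR (NOT v4 OR v6) = False
        NOT v4 OR v6 = False
          NOT v4 = False
    (NOT v2 IFF (NOT v4 AND v2)) AND (v6 IMPLIES NOT v4) = True
      NOT v2 IFF (NOT v4 AND v2) = True
        NOT v2 = False
        NOT v4 AND v2 = False
          NOT v4 = False
      v6 IMPLIES NOT v4 = True
        NOT v4 = False
The formula evaluates to True.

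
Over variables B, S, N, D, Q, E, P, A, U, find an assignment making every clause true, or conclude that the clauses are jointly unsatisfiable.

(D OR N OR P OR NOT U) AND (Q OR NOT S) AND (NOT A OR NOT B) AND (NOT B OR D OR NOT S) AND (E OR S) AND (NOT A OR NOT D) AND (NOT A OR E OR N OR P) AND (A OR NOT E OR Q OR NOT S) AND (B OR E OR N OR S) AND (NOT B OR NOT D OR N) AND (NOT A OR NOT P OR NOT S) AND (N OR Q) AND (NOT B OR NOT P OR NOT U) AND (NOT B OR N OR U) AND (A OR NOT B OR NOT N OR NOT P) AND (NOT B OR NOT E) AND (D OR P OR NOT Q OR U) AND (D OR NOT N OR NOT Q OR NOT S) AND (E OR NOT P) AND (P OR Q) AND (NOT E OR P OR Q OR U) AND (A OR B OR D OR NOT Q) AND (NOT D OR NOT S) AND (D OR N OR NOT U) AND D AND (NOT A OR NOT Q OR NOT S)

B=F, S=F, N=T, D=T, Q=T, E=T, P=F, A=F, U=T

Unit clause (D) forces D = True.
In (NOT A OR NOT D) only NOT A is left, so A = False.
In (NOT D OR NOT S) only NOT S is left, so S = False.
In (E OR S) only E is left, so E = True.
In (NOT B OR NOT E) only NOT B is left, so B = False.
Set N = True.
Set Q = True.
Set P = False.
Set U = True.
All clauses satisfied.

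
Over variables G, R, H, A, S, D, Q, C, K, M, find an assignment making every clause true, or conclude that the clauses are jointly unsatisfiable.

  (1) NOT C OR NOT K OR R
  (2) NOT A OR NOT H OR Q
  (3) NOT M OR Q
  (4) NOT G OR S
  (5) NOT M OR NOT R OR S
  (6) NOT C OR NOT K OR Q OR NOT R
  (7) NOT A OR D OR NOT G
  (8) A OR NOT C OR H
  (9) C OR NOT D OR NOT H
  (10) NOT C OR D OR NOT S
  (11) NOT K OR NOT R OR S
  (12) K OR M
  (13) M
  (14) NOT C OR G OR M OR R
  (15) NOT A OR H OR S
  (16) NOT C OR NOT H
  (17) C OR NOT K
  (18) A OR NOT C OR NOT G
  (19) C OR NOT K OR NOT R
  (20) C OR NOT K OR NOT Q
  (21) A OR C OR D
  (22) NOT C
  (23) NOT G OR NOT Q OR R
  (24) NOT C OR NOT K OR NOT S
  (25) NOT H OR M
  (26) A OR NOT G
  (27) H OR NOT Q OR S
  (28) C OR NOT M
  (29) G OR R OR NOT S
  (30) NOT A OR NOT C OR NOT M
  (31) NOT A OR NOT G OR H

Case C = True:
  Clause (NOT C) is falsified — contradiction.
Case C = False:
  (M) forces M = True.
  Clause (C OR NOT M) is falsified — contradiction.
Both cases fail, so the formula is unsatisfiable.

Unsatisfiable — no assignment works.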